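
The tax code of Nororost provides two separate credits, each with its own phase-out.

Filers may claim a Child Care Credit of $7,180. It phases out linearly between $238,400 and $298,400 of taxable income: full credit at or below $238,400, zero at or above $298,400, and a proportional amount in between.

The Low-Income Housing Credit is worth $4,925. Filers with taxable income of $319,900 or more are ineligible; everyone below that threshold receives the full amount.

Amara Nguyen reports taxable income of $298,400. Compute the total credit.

$4,925

Child Care Credit: $298,400 is at or above $298,400, so the credit is $0.
Low-Income Housing Credit: $298,400 is below the $319,900 cutoff, so the full $4,925 applies.
Total: $0 + $4,925 = $4,925.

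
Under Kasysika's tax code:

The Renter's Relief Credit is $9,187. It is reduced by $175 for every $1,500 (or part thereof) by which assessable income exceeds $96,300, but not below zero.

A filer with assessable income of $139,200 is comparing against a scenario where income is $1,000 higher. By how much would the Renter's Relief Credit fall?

$175

At $139,200 — income exceeds $96,300 by $42,900, which is 29 full-or-partial $1,500 increments; reduction = 29 × $175 = $5,075, leaving $4,112.
At $140,200 — income exceeds $96,300 by $43,900, which is 30 full-or-partial $1,500 increments; reduction = 30 × $175 = $5,250, leaving $3,937.
Lost: $4,112 − $3,937 = $175.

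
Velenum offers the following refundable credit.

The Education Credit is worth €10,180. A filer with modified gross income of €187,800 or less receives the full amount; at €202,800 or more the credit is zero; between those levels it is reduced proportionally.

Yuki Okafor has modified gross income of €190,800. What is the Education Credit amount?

Education Credit: €190,800 is €3,000 into a €15,000 phase-out range, leaving 12,000/15,000 of the credit: €10,180 × 12,000/15,000 = €8,144.

€8,144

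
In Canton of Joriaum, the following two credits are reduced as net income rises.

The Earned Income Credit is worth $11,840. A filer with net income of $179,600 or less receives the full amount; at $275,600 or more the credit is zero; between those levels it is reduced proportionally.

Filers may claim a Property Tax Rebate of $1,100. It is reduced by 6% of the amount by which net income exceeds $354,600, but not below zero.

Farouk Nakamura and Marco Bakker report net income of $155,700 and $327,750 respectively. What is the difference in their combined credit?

$11,840

Farouk ($155,700): Earned Income Credit: $155,700 is at or below the $179,600 threshold, so the full $11,840 applies. Property Tax Rebate: $155,700 is at or below the $354,600 threshold, so the full $1,100 applies. total $11,840 + $1,100 = $12,940
Marco ($327,750): Earned Income Credit: $327,750 is at or above $275,600, so the credit is $0. Property Tax Rebate: $327,750 is at or below the $354,600 threshold, so the full $1,100 applies. total $0 + $1,100 = $1,100
Difference: |$12,940 − $1,100| = $11,840.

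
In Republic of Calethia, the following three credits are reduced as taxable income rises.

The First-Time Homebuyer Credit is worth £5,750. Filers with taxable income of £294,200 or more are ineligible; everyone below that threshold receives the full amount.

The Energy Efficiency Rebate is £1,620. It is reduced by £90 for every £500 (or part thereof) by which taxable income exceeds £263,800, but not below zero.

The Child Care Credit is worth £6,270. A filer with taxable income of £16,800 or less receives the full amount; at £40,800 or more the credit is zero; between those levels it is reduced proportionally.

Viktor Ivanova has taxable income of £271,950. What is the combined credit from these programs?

£5,840

First-Time Homebuyer Credit: £271,950 is below the £294,200 cutoff, so the full £5,750 applies.
Energy Efficiency Rebate: income exceeds £263,800 by £8,150, which is 17 full-or-partial £500 increments; reduction = 17 × £90 = £1,530, leaving £90.
Child Care Credit: £271,950 is at or above £40,800, so the credit is £0.
Total: £5,750 + £90 + £0 = £5,840.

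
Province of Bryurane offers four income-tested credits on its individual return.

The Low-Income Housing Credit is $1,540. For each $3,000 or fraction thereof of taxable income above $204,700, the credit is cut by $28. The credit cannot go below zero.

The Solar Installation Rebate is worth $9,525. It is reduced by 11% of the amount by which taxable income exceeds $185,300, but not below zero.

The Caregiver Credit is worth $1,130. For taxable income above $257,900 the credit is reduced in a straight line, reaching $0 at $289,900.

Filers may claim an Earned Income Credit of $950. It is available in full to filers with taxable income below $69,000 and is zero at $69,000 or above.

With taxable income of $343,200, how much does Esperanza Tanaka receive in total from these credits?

Low-Income Housing Credit: income exceeds $204,700 by $138,500, which is 47 full-or-partial $3,000 increments; reduction = 47 × $28 = $1,316, leaving $224.
Solar Installation Rebate: 11% of the $157,900 excess over $185,300 is $17,369 ≥ base, so the credit is $0.
Caregiver Credit: $343,200 is at or above $289,900, so the credit is $0.
Earned Income Credit: $343,200 meets or exceeds the $69,000 cutoff, so the credit is $0.
Total: $224 + $0 + $0 + $0 = $224.

$224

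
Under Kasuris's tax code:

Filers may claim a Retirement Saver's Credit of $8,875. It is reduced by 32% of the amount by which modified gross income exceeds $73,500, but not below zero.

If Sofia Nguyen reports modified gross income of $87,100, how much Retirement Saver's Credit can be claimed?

$4,523

Retirement Saver's Credit: 32% of the $13,600 excess over $73,500 is $4,352; credit = $8,875 − $4,352 = $4,523.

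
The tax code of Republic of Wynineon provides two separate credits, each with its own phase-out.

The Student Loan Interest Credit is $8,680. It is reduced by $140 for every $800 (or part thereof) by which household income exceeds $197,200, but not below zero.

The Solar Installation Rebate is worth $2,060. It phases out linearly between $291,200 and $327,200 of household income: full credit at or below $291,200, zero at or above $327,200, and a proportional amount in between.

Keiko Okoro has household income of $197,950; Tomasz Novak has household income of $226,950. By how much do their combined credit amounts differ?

$5,180

Keiko ($197,950): Student Loan Interest Credit: income exceeds $197,200 by $750, which is 1 full-or-partial $800 increment; reduction = 1 × $140 = $140, leaving $8,540. Solar Installation Rebate: $197,950 is at or below the $291,200 threshold, so the full $2,060 applies. total $8,540 + $2,060 = $10,600
Tomasz ($226,950): Student Loan Interest Credit: income exceeds $197,200 by $29,750, which is 38 full-or-partial $800 increments; reduction = 38 × $140 = $5,320, leaving $3,360. Solar Installation Rebate: $226,950 is at or below the $291,200 threshold, so the full $2,060 applies. total $3,360 + $2,060 = $5,420
Difference: |$10,600 − $5,420| = $5,180.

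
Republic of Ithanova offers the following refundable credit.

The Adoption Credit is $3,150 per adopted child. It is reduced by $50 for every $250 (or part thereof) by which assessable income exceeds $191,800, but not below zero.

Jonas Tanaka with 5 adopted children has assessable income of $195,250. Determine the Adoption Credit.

$15,050

Adoption Credit: base = 5 × $3,150 = $15,750. income exceeds $191,800 by $3,450, which is 14 full-or-partial $250 increments; reduction = 14 × $50 = $700, leaving $15,050.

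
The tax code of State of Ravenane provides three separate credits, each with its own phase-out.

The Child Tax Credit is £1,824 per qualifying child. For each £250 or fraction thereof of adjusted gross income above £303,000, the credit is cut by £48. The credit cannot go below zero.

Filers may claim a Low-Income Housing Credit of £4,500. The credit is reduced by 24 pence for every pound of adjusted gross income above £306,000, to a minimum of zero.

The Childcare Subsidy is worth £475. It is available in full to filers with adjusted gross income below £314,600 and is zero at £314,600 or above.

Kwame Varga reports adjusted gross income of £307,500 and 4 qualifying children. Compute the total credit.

Child Tax Credit: base = 4 × £1,824 = £7,296. income exceeds £303,000 by £4,500, which is 18 full-or-partial £250 increments; reduction = 18 × £48 = £864, leaving £6,432.
Low-Income Housing Credit: 24% of the £1,500 excess over £306,000 is £360; credit = £4,500 − £360 = £4,140.
Childcare Subsidy: £307,500 is below the £314,600 cutoff, so the full £475 applies.
Total: £6,432 + £4,140 + £475 = £11,047.

£11,047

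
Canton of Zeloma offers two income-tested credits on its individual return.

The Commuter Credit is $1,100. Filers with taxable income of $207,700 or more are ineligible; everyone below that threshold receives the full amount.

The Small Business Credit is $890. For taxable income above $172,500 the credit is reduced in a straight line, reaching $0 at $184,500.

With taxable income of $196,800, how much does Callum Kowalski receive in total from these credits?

Commuter Credit: $196,800 is below the $207,700 cutoff, so the full $1,100 applies.
Small Business Credit: $196,800 is at or above $184,500, so the credit is $0.
Total: $1,100 + $0 = $1,100.

$1,100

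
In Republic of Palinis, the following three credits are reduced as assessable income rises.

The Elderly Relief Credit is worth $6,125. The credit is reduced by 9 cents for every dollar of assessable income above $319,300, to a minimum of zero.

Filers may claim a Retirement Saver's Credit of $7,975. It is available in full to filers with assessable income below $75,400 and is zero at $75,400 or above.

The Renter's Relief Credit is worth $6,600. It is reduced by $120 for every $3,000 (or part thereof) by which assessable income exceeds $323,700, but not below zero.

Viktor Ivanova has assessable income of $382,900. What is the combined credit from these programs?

$4,601

Elderly Relief Credit: 9% of the $63,600 excess over $319,300 is $5,724; credit = $6,125 − $5,724 = $401.
Retirement Saver's Credit: $382,900 meets or exceeds the $75,400 cutoff, so the credit is $0.
Renter's Relief Credit: income exceeds $323,700 by $59,200, which is 20 full-or-partial $3,000 increments; reduction = 20 × $120 = $2,400, leaving $4,200.
Total: $401 + $0 + $4,200 = $4,601.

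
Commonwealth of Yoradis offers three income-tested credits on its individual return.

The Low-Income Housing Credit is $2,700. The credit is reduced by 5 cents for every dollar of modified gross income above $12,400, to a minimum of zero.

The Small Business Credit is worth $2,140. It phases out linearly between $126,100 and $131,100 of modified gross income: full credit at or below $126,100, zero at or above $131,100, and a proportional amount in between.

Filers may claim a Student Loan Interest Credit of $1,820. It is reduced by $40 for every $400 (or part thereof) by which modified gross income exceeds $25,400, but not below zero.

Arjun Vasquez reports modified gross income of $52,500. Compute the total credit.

Low-Income Housing Credit: 5% of the $40,100 excess over $12,400 is $2,005; credit = $2,700 − $2,005 = $695.
Small Business Credit: $52,500 is at or below the $126,100 threshold, so the full $2,140 applies.
Student Loan Interest Credit: income exceeds $25,400 by $27,100 → 68 increments × $40 = $2,720 ≥ base, so the credit is $0.
Total: $695 + $2,140 + $0 = $2,835.

$2,835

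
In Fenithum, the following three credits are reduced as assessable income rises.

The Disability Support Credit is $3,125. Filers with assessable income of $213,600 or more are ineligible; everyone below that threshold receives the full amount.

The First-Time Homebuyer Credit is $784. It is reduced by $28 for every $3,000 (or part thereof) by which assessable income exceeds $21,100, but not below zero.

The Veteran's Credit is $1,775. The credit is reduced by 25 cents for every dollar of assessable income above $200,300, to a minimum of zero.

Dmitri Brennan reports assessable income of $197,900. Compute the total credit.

$4,900

Disability Support Credit: $197,900 is below the $213,600 cutoff, so the full $3,125 applies.
First-Time Homebuyer Credit: income exceeds $21,100 by $176,800 → 59 increments × $28 = $1,652 ≥ base, so the credit is $0.
Veteran's Credit: $197,900 is at or below the $200,300 threshold, so the full $1,775 applies.
Total: $3,125 + $0 + $1,775 = $4,900.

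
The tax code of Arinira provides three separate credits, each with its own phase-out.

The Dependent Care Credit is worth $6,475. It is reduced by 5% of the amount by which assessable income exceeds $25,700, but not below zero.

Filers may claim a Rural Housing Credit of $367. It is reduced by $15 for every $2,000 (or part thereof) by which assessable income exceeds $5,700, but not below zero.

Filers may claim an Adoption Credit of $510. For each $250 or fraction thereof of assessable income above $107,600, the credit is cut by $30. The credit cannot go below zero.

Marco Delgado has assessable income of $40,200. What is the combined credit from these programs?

$6,357

Dependent Care Credit: 5% of the $14,500 excess over $25,700 is $725; credit = $6,475 − $725 = $5,750.
Rural Housing Credit: income exceeds $5,700 by $34,500, which is 18 full-or-partial $2,000 increments; reduction = 18 × $15 = $270, leaving $97.
Adoption Credit: $40,200 is at or below the $107,600 threshold, so the full $510 applies.
Total: $5,750 + $97 + $510 = $6,357.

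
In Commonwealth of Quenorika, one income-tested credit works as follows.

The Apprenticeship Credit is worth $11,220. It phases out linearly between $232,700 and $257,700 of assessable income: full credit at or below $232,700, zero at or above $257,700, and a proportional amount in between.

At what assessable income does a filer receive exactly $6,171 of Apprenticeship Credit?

$243,950

$6,171 is 6,171/11,220 of the full $11,220, so 5,049/11,220 of the $25,000 range has been used: income = $232,700 + $25,000 × 5,049/11,220 = $243,950.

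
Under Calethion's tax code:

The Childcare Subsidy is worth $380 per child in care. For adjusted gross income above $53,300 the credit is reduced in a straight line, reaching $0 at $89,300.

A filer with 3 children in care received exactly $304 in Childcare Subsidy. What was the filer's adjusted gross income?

Full credit = 3 × $380 = $1,140.
$304 is 304/1,140 of the full $1,140, so 836/1,140 of the $36,000 range has been used: income = $53,300 + $36,000 × 836/1,140 = $79,700.

$79,700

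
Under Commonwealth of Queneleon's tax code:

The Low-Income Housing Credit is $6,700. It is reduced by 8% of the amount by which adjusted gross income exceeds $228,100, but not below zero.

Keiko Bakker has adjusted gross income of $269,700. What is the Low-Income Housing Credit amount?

$3,372

Low-Income Housing Credit: 8% of the $41,600 excess over $228,100 is $3,328; credit = $6,700 − $3,328 = $3,372.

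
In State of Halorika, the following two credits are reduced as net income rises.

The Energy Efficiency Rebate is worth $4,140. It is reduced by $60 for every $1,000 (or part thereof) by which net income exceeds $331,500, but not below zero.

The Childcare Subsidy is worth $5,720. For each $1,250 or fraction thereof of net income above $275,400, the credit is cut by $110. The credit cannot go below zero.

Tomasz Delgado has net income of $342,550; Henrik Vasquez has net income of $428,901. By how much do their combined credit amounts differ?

$3,420

Tomasz ($342,550): Energy Efficiency Rebate: income exceeds $331,500 by $11,050, which is 12 full-or-partial $1,000 increments; reduction = 12 × $60 = $720, leaving $3,420. Childcare Subsidy: income exceeds $275,400 by $67,150 → 54 increments × $110 = $5,940 ≥ base, so the credit is $0. total $3,420 + $0 = $3,420
Henrik ($428,901): Energy Efficiency Rebate: income exceeds $331,500 by $97,401 → 98 increments × $60 = $5,880 ≥ base, so the credit is $0. Childcare Subsidy: income exceeds $275,400 by $153,501 → 123 increments × $110 = $13,530 ≥ base, so the credit is $0. total $0 + $0 = $0
Difference: |$3,420 − $0| = $3,420.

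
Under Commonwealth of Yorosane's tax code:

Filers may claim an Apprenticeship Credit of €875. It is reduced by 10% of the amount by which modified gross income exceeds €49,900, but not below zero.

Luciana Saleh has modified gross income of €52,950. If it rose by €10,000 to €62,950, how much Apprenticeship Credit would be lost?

€570

At €52,950 — 10% of the €3,050 excess over €49,900 is €305; credit = €875 − €305 = €570.
At €62,950 — 10% of the €13,050 excess over €49,900 is €1,305 ≥ base, so the credit is €0.
Lost: €570 − €0 = €570.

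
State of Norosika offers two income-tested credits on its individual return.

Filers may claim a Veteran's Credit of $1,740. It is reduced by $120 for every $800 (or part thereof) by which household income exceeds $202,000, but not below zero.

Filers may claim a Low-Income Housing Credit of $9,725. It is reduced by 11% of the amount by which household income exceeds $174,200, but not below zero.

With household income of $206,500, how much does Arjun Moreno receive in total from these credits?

Veteran's Credit: income exceeds $202,000 by $4,500, which is 6 full-or-partial $800 increments; reduction = 6 × $120 = $720, leaving $1,020.
Low-Income Housing Credit: 11% of the $32,300 excess over $174,200 is $3,553; credit = $9,725 − $3,553 = $6,172.
Total: $1,020 + $6,172 = $7,192.

$7,192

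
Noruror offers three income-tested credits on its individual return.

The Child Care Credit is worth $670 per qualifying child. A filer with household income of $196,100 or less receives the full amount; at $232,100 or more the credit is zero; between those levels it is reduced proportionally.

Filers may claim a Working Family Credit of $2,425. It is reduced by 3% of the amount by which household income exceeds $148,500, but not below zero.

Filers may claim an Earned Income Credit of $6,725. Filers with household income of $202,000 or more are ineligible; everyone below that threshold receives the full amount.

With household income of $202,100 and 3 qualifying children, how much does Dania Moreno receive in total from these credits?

Child Care Credit: base = 3 × $670 = $2,010. $202,100 is $6,000 into a $36,000 phase-out range, leaving 30,000/36,000 of the credit: $2,010 × 30,000/36,000 = $1,675.
Working Family Credit: 3% of the $53,600 excess over $148,500 is $1,608; credit = $2,425 − $1,608 = $817.
Earned Income Credit: $202,100 meets or exceeds the $202,000 cutoff, so the credit is $0.
Total: $1,675 + $817 + $0 = $2,492.

$2,492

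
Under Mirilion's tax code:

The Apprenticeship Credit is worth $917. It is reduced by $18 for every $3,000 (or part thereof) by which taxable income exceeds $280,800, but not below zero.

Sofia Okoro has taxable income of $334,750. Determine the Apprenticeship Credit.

$593

Apprenticeship Credit: income exceeds $280,800 by $53,950, which is 18 full-or-partial $3,000 increments; reduction = 18 × $18 = $324, leaving $593.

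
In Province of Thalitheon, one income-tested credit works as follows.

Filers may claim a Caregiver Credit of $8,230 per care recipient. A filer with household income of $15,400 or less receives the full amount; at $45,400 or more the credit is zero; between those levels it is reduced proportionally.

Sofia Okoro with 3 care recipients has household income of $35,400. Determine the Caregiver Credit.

$8,230

Caregiver Credit: base = 3 × $8,230 = $24,690. $35,400 is $20,000 into a $30,000 phase-out range, leaving 10,000/30,000 of the credit: $24,690 × 10,000/30,000 = $8,230.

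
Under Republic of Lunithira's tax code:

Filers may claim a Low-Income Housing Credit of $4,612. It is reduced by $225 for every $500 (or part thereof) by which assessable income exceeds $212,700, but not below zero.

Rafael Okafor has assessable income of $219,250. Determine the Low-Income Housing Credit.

Low-Income Housing Credit: income exceeds $212,700 by $6,550, which is 14 full-or-partial $500 increments; reduction = 14 × $225 = $3,150, leaving $1,462.

$1,462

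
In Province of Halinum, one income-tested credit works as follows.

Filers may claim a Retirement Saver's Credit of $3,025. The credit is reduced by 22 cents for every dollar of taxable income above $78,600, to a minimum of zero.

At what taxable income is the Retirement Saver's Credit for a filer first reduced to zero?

$92,350

The credit falls by 22% of each dollar above $78,600, so it reaches zero when the excess is $3,025 / 22% = $13,750: income = $78,600 + $13,750 = $92,350.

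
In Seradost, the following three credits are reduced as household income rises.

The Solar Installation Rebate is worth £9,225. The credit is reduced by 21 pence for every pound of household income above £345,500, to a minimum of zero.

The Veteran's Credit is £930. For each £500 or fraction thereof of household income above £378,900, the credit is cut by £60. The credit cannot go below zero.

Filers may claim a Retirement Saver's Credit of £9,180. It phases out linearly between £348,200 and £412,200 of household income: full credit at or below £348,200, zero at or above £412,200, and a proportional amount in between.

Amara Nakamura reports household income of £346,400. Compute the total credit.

Solar Installation Rebate: 21% of the £900 excess over £345,500 is £189; credit = £9,225 − £189 = £9,036.
Veteran's Credit: £346,400 is at or below the £378,900 threshold, so the full £930 applies.
Retirement Saver's Credit: £346,400 is at or below the £348,200 threshold, so the full £9,180 applies.
Total: £9,036 + £930 + £9,180 = £19,146.

£19,146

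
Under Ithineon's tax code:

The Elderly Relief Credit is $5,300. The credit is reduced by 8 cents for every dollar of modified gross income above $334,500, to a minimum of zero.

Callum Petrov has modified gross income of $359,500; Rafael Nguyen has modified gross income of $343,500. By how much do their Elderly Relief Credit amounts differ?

Callum ($359,500): Elderly Relief Credit: 8% of the $25,000 excess over $334,500 is $2,000; credit = $5,300 − $2,000 = $3,300.
Rafael ($343,500): Elderly Relief Credit: 8% of the $9,000 excess over $334,500 is $720; credit = $5,300 − $720 = $4,580.
Difference: |$3,300 − $4,580| = $1,280.

$1,280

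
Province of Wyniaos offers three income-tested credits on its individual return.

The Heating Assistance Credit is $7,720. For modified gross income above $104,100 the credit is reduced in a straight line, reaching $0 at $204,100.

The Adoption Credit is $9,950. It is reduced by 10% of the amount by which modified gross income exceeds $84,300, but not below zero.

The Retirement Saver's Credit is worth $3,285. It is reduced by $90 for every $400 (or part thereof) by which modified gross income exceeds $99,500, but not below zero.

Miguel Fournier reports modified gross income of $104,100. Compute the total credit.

Heating Assistance Credit: $104,100 is at or below the $104,100 threshold, so the full $7,720 applies.
Adoption Credit: 10% of the $19,800 excess over $84,300 is $1,980; credit = $9,950 − $1,980 = $7,970.
Retirement Saver's Credit: income exceeds $99,500 by $4,600, which is 12 full-or-partial $400 increments; reduction = 12 × $90 = $1,080, leaving $2,205.
Total: $7,720 + $7,970 + $2,205 = $17,895.

$17,895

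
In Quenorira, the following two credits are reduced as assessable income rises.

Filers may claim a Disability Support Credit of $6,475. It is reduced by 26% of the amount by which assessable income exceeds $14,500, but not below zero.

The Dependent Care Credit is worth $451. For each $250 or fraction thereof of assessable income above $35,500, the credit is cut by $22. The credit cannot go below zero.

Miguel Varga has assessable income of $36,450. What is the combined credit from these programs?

Disability Support Credit: 26% of the $21,950 excess over $14,500 is $5,707; credit = $6,475 − $5,707 = $768.
Dependent Care Credit: income exceeds $35,500 by $950, which is 4 full-or-partial $250 increments; reduction = 4 × $22 = $88, leaving $363.
Total: $768 + $363 = $1,131.

$1,131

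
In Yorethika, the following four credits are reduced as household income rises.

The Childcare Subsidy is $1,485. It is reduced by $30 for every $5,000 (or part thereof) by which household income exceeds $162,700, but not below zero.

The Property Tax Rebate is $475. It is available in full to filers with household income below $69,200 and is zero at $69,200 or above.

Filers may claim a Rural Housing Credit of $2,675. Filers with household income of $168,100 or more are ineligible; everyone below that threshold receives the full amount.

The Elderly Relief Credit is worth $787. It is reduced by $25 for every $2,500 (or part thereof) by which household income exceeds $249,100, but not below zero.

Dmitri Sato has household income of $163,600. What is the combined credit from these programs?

$4,917

Childcare Subsidy: income exceeds $162,700 by $900, which is 1 full-or-partial $5,000 increment; reduction = 1 × $30 = $30, leaving $1,455.
Property Tax Rebate: $163,600 meets or exceeds the $69,200 cutoff, so the credit is $0.
Rural Housing Credit: $163,600 is below the $168,100 cutoff, so the full $2,675 applies.
Elderly Relief Credit: $163,600 is at or below the $249,100 threshold, so the full $787 applies.
Total: $1,455 + $0 + $2,675 + $787 = $4,917.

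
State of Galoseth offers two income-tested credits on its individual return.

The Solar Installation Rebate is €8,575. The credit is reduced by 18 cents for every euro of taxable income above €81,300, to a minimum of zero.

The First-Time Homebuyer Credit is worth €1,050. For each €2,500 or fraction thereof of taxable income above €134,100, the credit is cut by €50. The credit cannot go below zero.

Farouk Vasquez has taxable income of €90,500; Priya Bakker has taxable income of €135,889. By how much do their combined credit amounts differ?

Farouk (€90,500): Solar Installation Rebate: 18% of the €9,200 excess over €81,300 is €1,656; credit = €8,575 − €1,656 = €6,919. First-Time Homebuyer Credit: €90,500 is at or below the €134,100 threshold, so the full €1,050 applies. total €6,919 + €1,050 = €7,969
Priya (€135,889): Solar Installation Rebate: 18% of the €54,589 excess over €81,300 is €9,826.02 ≥ base, so the credit is €0. First-Time Homebuyer Credit: income exceeds €134,100 by €1,789, which is 1 full-or-partial €2,500 increment; reduction = 1 × €50 = €50, leaving €1,000. total €0 + €1,000 = €1,000
Difference: |€7,969 − €1,000| = €6,969.

€6,969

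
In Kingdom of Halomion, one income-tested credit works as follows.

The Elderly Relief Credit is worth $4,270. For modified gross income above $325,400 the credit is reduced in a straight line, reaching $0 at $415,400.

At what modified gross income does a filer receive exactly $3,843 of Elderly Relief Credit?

$3,843 is 3,843/4,270 of the full $4,270, so 427/4,270 of the $90,000 range has been used: income = $325,400 + $90,000 × 427/4,270 = $334,400.

$334,400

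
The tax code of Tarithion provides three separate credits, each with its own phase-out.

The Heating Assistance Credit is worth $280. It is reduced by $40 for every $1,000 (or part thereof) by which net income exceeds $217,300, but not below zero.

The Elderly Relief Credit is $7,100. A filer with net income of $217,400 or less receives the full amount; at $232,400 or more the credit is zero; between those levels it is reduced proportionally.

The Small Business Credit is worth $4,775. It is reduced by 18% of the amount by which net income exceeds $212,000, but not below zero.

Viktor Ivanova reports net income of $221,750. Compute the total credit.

$8,141

Heating Assistance Credit: income exceeds $217,300 by $4,450, which is 5 full-or-partial $1,000 increments; reduction = 5 × $40 = $200, leaving $80.
Elderly Relief Credit: $221,750 is $4,350 into a $15,000 phase-out range, leaving 10,650/15,000 of the credit: $7,100 × 10,650/15,000 = $5,041.
Small Business Credit: 18% of the $9,750 excess over $212,000 is $1,755; credit = $4,775 − $1,755 = $3,020.
Total: $80 + $5,041 + $3,020 = $8,141.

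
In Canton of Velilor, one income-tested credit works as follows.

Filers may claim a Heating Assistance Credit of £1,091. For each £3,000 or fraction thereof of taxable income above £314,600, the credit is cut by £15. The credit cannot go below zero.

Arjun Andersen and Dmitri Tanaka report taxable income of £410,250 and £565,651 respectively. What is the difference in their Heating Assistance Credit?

£611

Arjun (£410,250): Heating Assistance Credit: income exceeds £314,600 by £95,650, which is 32 full-or-partial £3,000 increments; reduction = 32 × £15 = £480, leaving £611.
Dmitri (£565,651): Heating Assistance Credit: income exceeds £314,600 by £251,051 → 84 increments × £15 = £1,260 ≥ base, so the credit is £0.
Difference: |£611 − £0| = £611.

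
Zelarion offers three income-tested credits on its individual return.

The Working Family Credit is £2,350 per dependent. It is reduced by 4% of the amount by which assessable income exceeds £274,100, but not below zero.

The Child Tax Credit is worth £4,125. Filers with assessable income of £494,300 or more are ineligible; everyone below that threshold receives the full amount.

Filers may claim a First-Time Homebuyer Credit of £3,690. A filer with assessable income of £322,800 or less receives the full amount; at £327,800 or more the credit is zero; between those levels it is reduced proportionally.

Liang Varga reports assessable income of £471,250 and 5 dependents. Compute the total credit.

£7,989

Working Family Credit: base = 5 × £2,350 = £11,750. 4% of the £197,150 excess over £274,100 is £7,886; credit = £11,750 − £7,886 = £3,864.
Child Tax Credit: £471,250 is below the £494,300 cutoff, so the full £4,125 applies.
First-Time Homebuyer Credit: £471,250 is at or above £327,800, so the credit is £0.
Total: £3,864 + £4,125 + £0 = £7,989.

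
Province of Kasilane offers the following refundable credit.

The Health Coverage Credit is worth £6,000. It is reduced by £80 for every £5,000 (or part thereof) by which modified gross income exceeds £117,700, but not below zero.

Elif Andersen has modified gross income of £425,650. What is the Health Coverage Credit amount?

Health Coverage Credit: income exceeds £117,700 by £307,950, which is 62 full-or-partial £5,000 increments; reduction = 62 × £80 = £4,960, leaving £1,040.

£1,040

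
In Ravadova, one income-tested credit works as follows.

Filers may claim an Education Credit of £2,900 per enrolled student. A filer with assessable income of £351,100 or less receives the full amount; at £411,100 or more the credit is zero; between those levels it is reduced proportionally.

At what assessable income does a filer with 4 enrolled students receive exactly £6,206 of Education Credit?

Full credit = 4 × £2,900 = £11,600.
£6,206 is 6,206/11,600 of the full £11,600, so 5,394/11,600 of the £60,000 range has been used: income = £351,100 + £60,000 × 5,394/11,600 = £379,000.

£379,000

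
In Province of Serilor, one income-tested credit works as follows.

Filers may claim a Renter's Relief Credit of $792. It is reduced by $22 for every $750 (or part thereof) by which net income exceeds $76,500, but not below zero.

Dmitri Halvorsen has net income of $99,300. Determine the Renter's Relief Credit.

Renter's Relief Credit: income exceeds $76,500 by $22,800, which is 31 full-or-partial $750 increments; reduction = 31 × $22 = $682, leaving $110.

$110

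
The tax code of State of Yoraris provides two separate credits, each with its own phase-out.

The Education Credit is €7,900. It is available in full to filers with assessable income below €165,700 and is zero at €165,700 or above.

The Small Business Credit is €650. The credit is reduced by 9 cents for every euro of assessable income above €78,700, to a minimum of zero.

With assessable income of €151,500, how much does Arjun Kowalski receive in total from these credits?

€7,900

Education Credit: €151,500 is below the €165,700 cutoff, so the full €7,900 applies.
Small Business Credit: 9% of the €72,800 excess over €78,700 is €6,552 ≥ base, so the credit is €0.
Total: €7,900 + €0 = €7,900.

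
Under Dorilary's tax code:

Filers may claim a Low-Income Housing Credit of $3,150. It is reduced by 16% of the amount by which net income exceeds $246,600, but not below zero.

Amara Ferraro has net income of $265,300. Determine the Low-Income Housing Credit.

$158

Low-Income Housing Credit: 16% of the $18,700 excess over $246,600 is $2,992; credit = $3,150 − $2,992 = $158.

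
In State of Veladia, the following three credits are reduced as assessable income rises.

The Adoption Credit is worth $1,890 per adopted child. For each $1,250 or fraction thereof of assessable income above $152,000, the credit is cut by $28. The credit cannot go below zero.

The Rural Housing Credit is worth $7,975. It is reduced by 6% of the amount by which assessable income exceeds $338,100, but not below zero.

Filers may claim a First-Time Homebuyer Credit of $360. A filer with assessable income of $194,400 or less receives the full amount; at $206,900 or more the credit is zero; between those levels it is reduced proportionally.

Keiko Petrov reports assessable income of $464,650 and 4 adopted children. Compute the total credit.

$914

Adoption Credit: base = 4 × $1,890 = $7,560. income exceeds $152,000 by $312,650, which is 251 full-or-partial $1,250 increments; reduction = 251 × $28 = $7,028, leaving $532.
Rural Housing Credit: 6% of the $126,550 excess over $338,100 is $7,593; credit = $7,975 − $7,593 = $382.
First-Time Homebuyer Credit: $464,650 is at or above $206,900, so the credit is $0.
Total: $532 + $382 + $0 = $914.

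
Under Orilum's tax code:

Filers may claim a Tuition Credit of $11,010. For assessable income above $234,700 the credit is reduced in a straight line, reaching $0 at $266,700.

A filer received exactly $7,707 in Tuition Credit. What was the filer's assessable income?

$7,707 is 7,707/11,010 of the full $11,010, so 3,303/11,010 of the $32,000 range has been used: income = $234,700 + $32,000 × 3,303/11,010 = $244,300.

$244,300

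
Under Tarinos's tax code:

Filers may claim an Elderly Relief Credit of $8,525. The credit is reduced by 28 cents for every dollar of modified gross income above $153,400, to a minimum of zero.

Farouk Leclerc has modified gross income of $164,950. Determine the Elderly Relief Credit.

Elderly Relief Credit: 28% of the $11,550 excess over $153,400 is $3,234; credit = $8,525 − $3,234 = $5,291.

$5,291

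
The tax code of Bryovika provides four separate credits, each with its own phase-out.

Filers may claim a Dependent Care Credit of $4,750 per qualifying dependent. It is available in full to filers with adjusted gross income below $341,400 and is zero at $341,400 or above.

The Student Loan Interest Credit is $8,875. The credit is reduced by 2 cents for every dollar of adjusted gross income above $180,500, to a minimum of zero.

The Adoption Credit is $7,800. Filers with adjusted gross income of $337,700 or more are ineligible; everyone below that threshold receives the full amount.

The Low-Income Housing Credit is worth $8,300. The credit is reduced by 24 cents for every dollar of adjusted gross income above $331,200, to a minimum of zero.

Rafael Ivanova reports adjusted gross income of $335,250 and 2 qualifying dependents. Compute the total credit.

Dependent Care Credit: base = 2 × $4,750 = $9,500. $335,250 is below the $341,400 cutoff, so the full $9,500 applies.
Student Loan Interest Credit: 2% of the $154,750 excess over $180,500 is $3,095; credit = $8,875 − $3,095 = $5,780.
Adoption Credit: $335,250 is below the $337,700 cutoff, so the full $7,800 applies.
Low-Income Housing Credit: 24% of the $4,050 excess over $331,200 is $972; credit = $8,300 − $972 = $7,328.
Total: $9,500 + $5,780 + $7,800 + $7,328 = $30,408.

$30,408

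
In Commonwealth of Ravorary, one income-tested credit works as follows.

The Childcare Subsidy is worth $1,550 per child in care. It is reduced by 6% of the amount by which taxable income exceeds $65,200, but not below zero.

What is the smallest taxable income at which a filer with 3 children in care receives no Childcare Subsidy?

Full credit = 3 × $1,550 = $4,650.
The credit falls by 6% of each dollar above $65,200, so it reaches zero when the excess is $4,650 / 6% = $77,500: income = $65,200 + $77,500 = $142,700.

$142,700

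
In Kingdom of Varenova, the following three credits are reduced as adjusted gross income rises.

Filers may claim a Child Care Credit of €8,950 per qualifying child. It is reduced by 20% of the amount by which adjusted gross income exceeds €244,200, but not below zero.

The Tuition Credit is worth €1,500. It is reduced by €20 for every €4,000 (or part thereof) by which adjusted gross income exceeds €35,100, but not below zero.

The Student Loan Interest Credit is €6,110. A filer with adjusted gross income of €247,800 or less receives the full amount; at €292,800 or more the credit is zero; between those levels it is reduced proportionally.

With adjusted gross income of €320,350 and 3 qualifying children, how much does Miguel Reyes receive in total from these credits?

Child Care Credit: base = 3 × €8,950 = €26,850. 20% of the €76,150 excess over €244,200 is €15,230; credit = €26,850 − €15,230 = €11,620.
Tuition Credit: income exceeds €35,100 by €285,250, which is 72 full-or-partial €4,000 increments; reduction = 72 × €20 = €1,440, leaving €60.
Student Loan Interest Credit: €320,350 is at or above €292,800, so the credit is €0.
Total: €11,620 + €60 + €0 = €11,680.

€11,680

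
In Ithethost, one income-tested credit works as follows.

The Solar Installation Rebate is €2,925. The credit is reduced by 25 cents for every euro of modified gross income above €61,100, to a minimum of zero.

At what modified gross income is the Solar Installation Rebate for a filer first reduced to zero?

€72,800

The credit falls by 25% of each euro above €61,100, so it reaches zero when the excess is €2,925 / 25% = €11,700: income = €61,100 + €11,700 = €72,800.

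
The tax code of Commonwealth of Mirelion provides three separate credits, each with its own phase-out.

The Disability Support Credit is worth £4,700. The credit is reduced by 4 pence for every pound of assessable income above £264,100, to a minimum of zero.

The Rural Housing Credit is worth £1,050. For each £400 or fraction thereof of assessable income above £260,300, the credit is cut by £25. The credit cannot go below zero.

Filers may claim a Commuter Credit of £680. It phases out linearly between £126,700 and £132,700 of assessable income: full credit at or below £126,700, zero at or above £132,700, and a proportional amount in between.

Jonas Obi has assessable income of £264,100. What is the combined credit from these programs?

£5,500

Disability Support Credit: £264,100 is at or below the £264,100 threshold, so the full £4,700 applies.
Rural Housing Credit: income exceeds £260,300 by £3,800, which is 10 full-or-partial £400 increments; reduction = 10 × £25 = £250, leaving £800.
Commuter Credit: £264,100 is at or above £132,700, so the credit is £0.
Total: £4,700 + £800 + £0 = £5,500.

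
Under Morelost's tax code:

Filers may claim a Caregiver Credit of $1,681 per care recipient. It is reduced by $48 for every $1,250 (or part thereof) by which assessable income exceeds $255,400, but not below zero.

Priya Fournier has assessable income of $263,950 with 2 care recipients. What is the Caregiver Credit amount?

Caregiver Credit: base = 2 × $1,681 = $3,362. income exceeds $255,400 by $8,550, which is 7 full-or-partial $1,250 increments; reduction = 7 × $48 = $336, leaving $3,026.

$3,026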